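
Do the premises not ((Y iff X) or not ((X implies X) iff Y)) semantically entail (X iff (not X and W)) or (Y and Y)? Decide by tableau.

Initial set: {not ((Y iff X) or not ((X implies X) iff Y)); not ((X iff (not X and W)) or (Y and Y))}.
not ((Y iff X) or not ((X implies X) iff Y)): α-rule — add not (Y iff X), not not ((X implies X) iff Y).
not ((X iff (not X and W)) or (Y and Y)): α-rule — add not (X iff (not X and W)), not (Y and Y).
not (Y iff X): β-rule — branch into Y, not X  //  not Y, X.
  branch 1 (add Y, not X):
    not not ((X implies X) iff Y): β-rule — branch into (X implies X), Y  //  not (X implies X), not Y.
      branch 1.1 (add (X implies X), Y):
        not (X iff (not X and W)): β-rule — branch into X, not (not X and W)  //  not X, (not X and W).
          branch 1.1.1 (add X, not (not X and W)):
            × closes — contains both X and not X.
          branch 1.1.2 (add not X, (not X and W)):
            (not X and W): α-rule — add not X, W.
            not (Y and Y): β-rule — branch into not Y  //  not Y.
              branch 1.1.2.1 (add not Y):
                × closes — contains both Y and not Y.
              branch 1.1.2.2 (add not Y):
                × closes — contains both Y and not Y.
      branch 1.2 (add not (X implies X), not Y):
        × closes — contains both Y and not Y.
  branch 2 (add not Y, X):
    not not ((X implies X) iff Y): β-rule — branch into (X implies X), Y  //  not (X implies X), not Y.
      branch 2.1 (add (X implies X), Y):
        × closes — contains both Y and not Y.
      branch 2.2 (add not (X implies X), not Y):
        not (X implies X): α-rule — add X, not X.
        × closes — contains both X and not X.
All 6 branches close.
Every branch closed, so the premises entail the conclusion.

Yes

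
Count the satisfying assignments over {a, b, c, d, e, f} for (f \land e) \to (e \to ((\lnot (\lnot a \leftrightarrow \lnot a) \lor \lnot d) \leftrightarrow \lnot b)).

56

Initial set: {((f \land e) \to (e \to ((\lnot (\lnot a \leftrightarrow \lnot a) \lor \lnot d) \leftrightarrow \lnot b)))}.
((f \land e) \to (e \to ((\lnot (\lnot a \leftrightarrow \lnot a) \lor \lnot d) \leftrightarrow \lnot b))): β-rule — branch into \lnot (f \land e)  //  (e \to ((\lnot (\lnot a \leftrightarrow \lnot a) \lor \lnot d) \leftrightarrow \lnot b)).
  branch 1 (add \lnot (f \land e)):
    \lnot (f \land e): β-rule — branch into \lnot f  //  \lnot e.
      branch 1.1 (add \lnot f):
        ○ open, literals {f=F}.
      branch 1.2 (add \lnot e):
        ○ open, literals {e=F}.
  branch 2 (add (e \to ((\lnot (\lnot a \leftrightarrow \lnot a) \lor \lnot d) \leftrightarrow \lnot b))):
    (e \to ((\lnot (\lnot a \leftrightarrow \lnot a) \lor \lnot d) \leftrightarrow \lnot b)): β-rule — branch into \lnot e  //  ((\lnot (\lnot a \leftrightarrow \lnot a) \lor \lnot d) \leftrightarrow \lnot b).
      branch 2.1 (add \lnot e):
        ○ open, literals {e=F}.
      branch 2.2 (add ((\lnot (\lnot a \leftrightarrow \lnot a) \lor \lnot d) \leftrightarrow \lnot b)):
        ((\lnot (\lnot a \leftrightarrow \lnot a) \lor \lnot d) \leftrightarrow \lnot b): β-rule — branch into (\lnot (\lnot a \leftrightarrow \lnot a) \lor \lnot d), \lnot b  //  \lnot (\lnot (\lnot a \leftrightarrow \lnot a) \lor \lnot d), \lnot \lnot b.
          branch 2.2.1 (add (\lnot (\lnot a \leftrightarrow \lnot a) \lor \lnot d), \lnot b):
            (\lnot (\lnot a \leftrightarrow \lnot a) \lor \lnot d): β-rule — branch into \lnot (\lnot a \leftrightarrow \lnot a)  //  \lnot d.
              branch 2.2.1.1 (add \lnot (\lnot a \leftrightarrow \lnot a)):
                \lnot (\lnot a \leftrightarrow \lnot a): β-rule — branch into \lnot a, \lnot \lnot a  //  \lnot \lnot a, \lnot a.
                  branch 2.2.1.1.1 (add \lnot a, \lnot \lnot a):
                    × closes — contains both a and \lnot a.
                  branch 2.2.1.1.2 (add \lnot \lnot a, \lnot a):
                    × closes — contains both a and \lnot a.
              branch 2.2.1.2 (add \lnot d):
                ○ open, literals {b=F, d=F}.
          branch 2.2.2 (add \lnot (\lnot (\lnot a \leftrightarrow \lnot a) \lor \lnot d), \lnot \lnot b):
            \lnot (\lnot (\lnot a \leftrightarrow \lnot a) \lor \lnot d): α-rule — add \lnot \lnot (\lnot a \leftrightarrow \lnot a), \lnot \lnot d.
            \lnot \lnot (\lnot a \leftrightarrow \lnot a): β-rule — branch into \lnot a, \lnot a  //  \lnot \lnot a, \lnot \lnot a.
              branch 2.2.2.1 (add \lnot a, \lnot a):
                ○ open, literals {a=F, b=T, d=T}.
              branch 2.2.2.2 (add \lnot \lnot a, \lnot \lnot a):
                ○ open, literals {a=T, b=T, d=T}.
2 branches closed, 6 open.
Each open branch fixes some atoms; the unmentioned ones are free. Counting distinct full assignments: branch {f=F} (a, b, c, d, e) contributes 32 new; branch {e=F} (a, b, c, d, f) contributes 16 new; branch {e=F} (a, b, c, d, f) contributes 0 new; branch {b=F, d=F} (a, c, e, f) contributes 4 new; branch {a=F, b=T, d=T} (c, e, f) contributes 2 new; branch {a=T, b=T, d=T} (c, e, f) contributes 2 new. Total: 56.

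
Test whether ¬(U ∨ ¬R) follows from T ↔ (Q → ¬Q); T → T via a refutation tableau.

No

Initial set: {(T ↔ (Q → ¬Q)); (T → T); ¬¬(U ∨ ¬R)}.
(T ↔ (Q → ¬Q)): β-rule — branch into T, (Q → ¬Q)  //  ¬T, ¬(Q → ¬Q).
  branch 1 (add T, (Q → ¬Q)):
    (T → T): β-rule — branch into ¬T  //  T.
      branch 1.1 (add ¬T):
        × closes — contains both T and ¬T.
      branch 1.2 (add T):
        ¬¬(U ∨ ¬R): β-rule — branch into U  //  ¬R.
          branch 1.2.1 (add U):
            (Q → ¬Q): β-rule — branch into ¬Q  //  ¬Q.
              branch 1.2.1.1 (add ¬Q):
                ○ open, literals {Q=F, T=T, U=T}.
              branch 1.2.1.2 (add ¬Q):
                ○ open, literals {Q=F, T=T, U=T}.
          branch 1.2.2 (add ¬R):
            (Q → ¬Q): β-rule — branch into ¬Q  //  ¬Q.
              branch 1.2.2.1 (add ¬Q):
                ○ open, literals {Q=F, R=F, T=T}.
              branch 1.2.2.2 (add ¬Q):
                ○ open, literals {Q=F, R=F, T=T}.
  branch 2 (add ¬T, ¬(Q → ¬Q)):
    ¬(Q → ¬Q): α-rule — add Q, ¬¬Q.
    (T → T): β-rule — branch into ¬T  //  T.
      branch 2.1 (add ¬T):
        ¬¬(U ∨ ¬R): β-rule — branch into U  //  ¬R.
          branch 2.1.1 (add U):
            ○ open, literals {Q=T, T=F, U=T}.
          branch 2.1.2 (add ¬R):
            ○ open, literals {Q=T, R=F, T=F}.
      branch 2.2 (add T):
        × closes — contains both T and ¬T.
2 branches closed, 6 open.
An open branch gives a countermodel: Q=F, T=T, U=T (unmentioned atoms arbitrary); the premises hold there but the conclusion fails.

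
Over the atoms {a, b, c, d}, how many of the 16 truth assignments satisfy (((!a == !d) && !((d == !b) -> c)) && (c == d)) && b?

Initial set: {((((!a == !d) && !((d == !b) -> c)) && (c == d)) && b)}.
((((!a == !d) && !((d == !b) -> c)) && (c == d)) && b): α-rule — add (((!a == !d) && !((d == !b) -> c)) && (c == d)), b.
(((!a == !d) && !((d == !b) -> c)) && (c == d)): α-rule — add ((!a == !d) && !((d == !b) -> c)), (c == d).
((!a == !d) && !((d == !b) -> c)): α-rule — add (!a == !d), !((d == !b) -> c).
!((d == !b) -> c): α-rule — add (d == !b), !c.
(c == d): β-rule — branch into c, d  //  !c, !d.
  branch 1 (add c, d):
    × closes — contains both c and !c.
  branch 2 (add !c, !d):
    (!a == !d): β-rule — branch into !a, !d  //  !!a, !!d.
      branch 2.1 (add !a, !d):
        (d == !b): β-rule — branch into d, !b  //  !d, !!b.
          branch 2.1.1 (add d, !b):
            × closes — contains both d and !d.
          branch 2.1.2 (add !d, !!b):
            ○ open, literals {a=0, b=1, c=0, d=0}.
      branch 2.2 (add !!a, !!d):
        × closes — contains both d and !d.
3 branches closed, 1 open.
Each open branch fixes some atoms; the unmentioned ones are free. Counting distinct full assignments: branch {a=0, b=1, c=0, d=0} (none free) contributes 1 new. Total: 1.

1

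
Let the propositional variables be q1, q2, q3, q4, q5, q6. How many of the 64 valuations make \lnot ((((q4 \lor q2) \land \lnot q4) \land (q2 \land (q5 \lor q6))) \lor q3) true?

Initial set: {T \lnot ((((q4 \lor q2) \land \lnot q4) \land (q2 \land (q5 \lor q6))) \lor q3)}.
T \lnot ((((q4 \lor q2) \land \lnot q4) \land (q2 \land (q5 \lor q6))) \lor q3): α-rule — add F (((q4 \lor q2) \land \lnot q4) \land (q2 \land (q5 \lor q6))), F q3.
F (((q4 \lor q2) \land \lnot q4) \land (q2 \land (q5 \lor q6))): β-rule — branch into F ((q4 \lor q2) \land \lnot q4)  //  F (q2 \land (q5 \lor q6)).
  branch 1 (add F ((q4 \lor q2) \land \lnot q4)):
    F ((q4 \lor q2) \land \lnot q4): β-rule — branch into F (q4 \lor q2)  //  F \lnot q4.
      branch 1.1 (add F (q4 \lor q2)):
        F (q4 \lor q2): α-rule — add F q4, F q2.
        ○ open, literals {q2=0, q3=0, q4=0}.
      branch 1.2 (add F \lnot q4):
        ○ open, literals {q3=0, q4=1}.
  branch 2 (add F (q2 \land (q5 \lor q6))):
    F (q2 \land (q5 \lor q6)): β-rule — branch into F q2  //  F (q5 \lor q6).
      branch 2.1 (add F q2):
        ○ open, literals {q2=0, q3=0}.
      branch 2.2 (add F (q5 \lor q6)):
        F (q5 \lor q6): α-rule — add F q5, F q6.
        ○ open, literals {q3=0, q5=0, q6=0}.
0 branches closed, 4 open.
Each open branch fixes some atoms; the unmentioned ones are free. Counting distinct full assignments: branch {q2=0, q3=0, q4=0} (q1, q5, q6) contributes 8 new; branch {q3=0, q4=1} (q1, q2, q5, q6) contributes 16 new; branch {q2=0, q3=0} (q1, q4, q5, q6) contributes 0 new; branch {q3=0, q5=0, q6=0} (q1, q2, q4) contributes 2 new. Total: 26.

26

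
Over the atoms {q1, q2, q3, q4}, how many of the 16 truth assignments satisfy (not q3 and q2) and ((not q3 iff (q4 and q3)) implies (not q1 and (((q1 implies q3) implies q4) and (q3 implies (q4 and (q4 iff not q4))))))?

4

Initial set: {((not q3 and q2) and ((not q3 iff (q4 and q3)) implies (not q1 and (((q1 implies q3) implies q4) and (q3 implies (q4 and (q4 iff not q4)))))))}.
((not q3 and q2) and ((not q3 iff (q4 and q3)) implies (not q1 and (((q1 implies q3) implies q4) and (q3 implies (q4 and (q4 iff not q4))))))): α-rule — add (not q3 and q2), ((not q3 iff (q4 and q3)) implies (not q1 and (((q1 implies q3) implies q4) and (q3 implies (q4 and (q4 iff not q4)))))).
(not q3 and q2): α-rule — add not q3, q2.
((not q3 iff (q4 and q3)) implies (not q1 and (((q1 implies q3) implies q4) and (q3 implies (q4 and (q4 iff not q4)))))): β-rule — branch into not (not q3 iff (q4 and q3))  //  (not q1 and (((q1 implies q3) implies q4) and (q3 implies (q4 and (q4 iff not q4))))).
  branch 1 (add not (not q3 iff (q4 and q3))):
    not (not q3 iff (q4 and q3)): β-rule — branch into not q3, not (q4 and q3)  //  not not q3, (q4 and q3).
      branch 1.1 (add not q3, not (q4 and q3)):
        not (q4 and q3): β-rule — branch into not q4  //  not q3.
          branch 1.1.1 (add not q4):
            ○ open, literals {q2=1, q3=0, q4=0}.
          branch 1.1.2 (add not q3):
            ○ open, literals {q2=1, q3=0}.
      branch 1.2 (add not not q3, (q4 and q3)):
        × closes — contains both q3 and not q3.
  branch 2 (add (not q1 and (((q1 implies q3) implies q4) and (q3 implies (q4 and (q4 iff not q4)))))):
    (not q1 and (((q1 implies q3) implies q4) and (q3 implies (q4 and (q4 iff not q4))))): α-rule — add not q1, (((q1 implies q3) implies q4) and (q3 implies (q4 and (q4 iff not q4)))).
    (((q1 implies q3) implies q4) and (q3 implies (q4 and (q4 iff not q4)))): α-rule — add ((q1 implies q3) implies q4), (q3 implies (q4 and (q4 iff not q4))).
    ((q1 implies q3) implies q4): β-rule — branch into not (q1 implies q3)  //  q4.
      branch 2.1 (add not (q1 implies q3)):
        not (q1 implies q3): α-rule — add q1, not q3.
        × closes — contains both q1 and not q1.
      branch 2.2 (add q4):
        (q3 implies (q4 and (q4 iff not q4))): β-rule — branch into not q3  //  (q4 and (q4 iff not q4)).
          branch 2.2.1 (add not q3):
            ○ open, literals {q1=0, q2=1, q3=0, q4=1}.
          branch 2.2.2 (add (q4 and (q4 iff not q4))):
            (q4 and (q4 iff not q4)): α-rule — add q4, (q4 iff not q4).
            (q4 iff not q4): β-rule — branch into q4, not q4  //  not q4, not not q4.
              branch 2.2.2.1 (add q4, not q4):
                × closes — contains both q4 and not q4.
              branch 2.2.2.2 (add not q4, not not q4):
                × closes — contains both q4 and not q4.
4 branches closed, 3 open.
Each open branch fixes some atoms; the unmentioned ones are free. Counting distinct full assignments: branch {q2=1, q3=0, q4=0} (q1) contributes 2 new; branch {q2=1, q3=0} (q1, q4) contributes 2 new; branch {q1=0, q2=1, q3=0, q4=1} (none free) contributes 0 new. Total: 4.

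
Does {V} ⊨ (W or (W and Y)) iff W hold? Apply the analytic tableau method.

Initial set: {V; not ((W or (W and Y)) iff W)}.
not ((W or (W and Y)) iff W): β-rule — branch into (W or (W and Y)), not W  //  not (W or (W and Y)), W.
  branch 1 (add (W or (W and Y)), not W):
    (W or (W and Y)): β-rule — branch into W  //  (W and Y).
      branch 1.1 (add W):
        × closes — contains both W and not W.
      branch 1.2 (add (W and Y)):
        (W and Y): α-rule — add W, Y.
        × closes — contains both W and not W.
  branch 2 (add not (W or (W and Y)), W):
    not (W or (W and Y)): α-rule — add not W, not (W and Y).
    × closes — contains both W and not W.
All 3 branches close.
Every branch closed, so the premises entail the conclusion.

Yes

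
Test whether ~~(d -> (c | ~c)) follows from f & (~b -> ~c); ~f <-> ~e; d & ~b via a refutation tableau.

Initial set: {(f & (~b -> ~c)); (~f <-> ~e); (d & ~b); ~~~(d -> (c | ~c))}.
(f & (~b -> ~c)): α-rule — add f, (~b -> ~c).
(d & ~b): α-rule — add d, ~b.
~~~(d -> (c | ~c)): drop double negation, giving ~(d -> (c | ~c)).
~(d -> (c | ~c)): α-rule — add d, ~(c | ~c).
~(c | ~c): α-rule — add ~c, ~~c.
× closes — contains both c and ~c.
All 1 branch closes.
Every branch closed, so the premises entail the conclusion.

Yes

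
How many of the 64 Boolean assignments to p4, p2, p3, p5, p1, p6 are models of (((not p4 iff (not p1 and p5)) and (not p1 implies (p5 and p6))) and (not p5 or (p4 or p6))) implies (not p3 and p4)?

52

Initial set: {((((not p4 iff (not p1 and p5)) and (not p1 implies (p5 and p6))) and (not p5 or (p4 or p6))) implies (not p3 and p4))}.
((((not p4 iff (not p1 and p5)) and (not p1 implies (p5 and p6))) and (not p5 or (p4 or p6))) implies (not p3 and p4)): β-rule — branch into not (((not p4 iff (not p1 and p5)) and (not p1 implies (p5 and p6))) and (not p5 or (p4 or p6)))  //  (not p3 and p4).
  branch 1 (add not (((not p4 iff (not p1 and p5)) and (not p1 implies (p5 and p6))) and (not p5 or (p4 or p6)))):
    not (((not p4 iff (not p1 and p5)) and (not p1 implies (p5 and p6))) and (not p5 or (p4 or p6))): β-rule — branch into not ((not p4 iff (not p1 and p5)) and (not p1 implies (p5 and p6)))  //  not (not p5 or (p4 or p6)).
      branch 1.1 (add not ((not p4 iff (not p1 and p5)) and (not p1 implies (p5 and p6)))):
        not ((not p4 iff (not p1 and p5)) and (not p1 implies (p5 and p6))): β-rule — branch into not (not p4 iff (not p1 and p5))  //  not (not p1 implies (p5 and p6)).
          branch 1.1.1 (add not (not p4 iff (not p1 and p5))):
            not (not p4 iff (not p1 and p5)): β-rule — branch into not p4, not (not p1 and p5)  //  not not p4, (not p1 and p5).
              branch 1.1.1.1 (add not p4, not (not p1 and p5)):
                not (not p1 and p5): β-rule — branch into not not p1  //  not p5.
                  branch 1.1.1.1.1 (add not not p1):
                    ○ open, literals {p1=T, p4=F}.
                  branch 1.1.1.1.2 (add not p5):
                    ○ open, literals {p4=F, p5=F}.
              branch 1.1.1.2 (add not not p4, (not p1 and p5)):
                (not p1 and p5): α-rule — add not p1, p5.
                ○ open, literals {p1=F, p4=T, p5=T}.
          branch 1.1.2 (add not (not p1 implies (p5 and p6))):
            not (not p1 implies (p5 and p6)): α-rule — add not p1, not (p5 and p6).
            not (p5 and p6): β-rule — branch into not p5  //  not p6.
              branch 1.1.2.1 (add not p5):
                ○ open, literals {p1=F, p5=F}.
              branch 1.1.2.2 (add not p6):
                ○ open, literals {p1=F, p6=F}.
      branch 1.2 (add not (not p5 or (p4 or p6))):
        not (not p5 or (p4 or p6)): α-rule — add not not p5, not (p4 or p6).
        not (p4 or p6): α-rule — add not p4, not p6.
        ○ open, literals {p4=F, p5=T, p6=F}.
  branch 2 (add (not p3 and p4)):
    (not p3 and p4): α-rule — add not p3, p4.
    ○ open, literals {p3=F, p4=T}.
0 branches closed, 7 open.
Each open branch fixes some atoms; the unmentioned ones are free. Counting distinct full assignments: branch {p1=T, p4=F} (p2, p3, p5, p6) contributes 16 new; branch {p4=F, p5=F} (p2, p3, p1, p6) contributes 8 new; branch {p1=F, p4=T, p5=T} (p2, p3, p6) contributes 8 new; branch {p1=F, p5=F} (p4, p2, p3, p6) contributes 8 new; branch {p1=F, p6=F} (p4, p2, p3, p5) contributes 4 new; branch {p4=F, p5=T, p6=F} (p2, p3, p1) contributes 0 new; branch {p3=F, p4=T} (p2, p5, p1, p6) contributes 8 new. Total: 52.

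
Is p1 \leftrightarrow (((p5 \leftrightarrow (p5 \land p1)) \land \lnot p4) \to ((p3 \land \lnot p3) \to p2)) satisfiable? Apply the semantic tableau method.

Satisfiable

Initial set: {(p1 \leftrightarrow (((p5 \leftrightarrow (p5 \land p1)) \land \lnot p4) \to ((p3 \land \lnot p3) \to p2)))}.
(p1 \leftrightarrow (((p5 \leftrightarrow (p5 \land p1)) \land \lnot p4) \to ((p3 \land \lnot p3) \to p2))): β-rule — branch into p1, (((p5 \leftrightarrow (p5 \land p1)) \land \lnot p4) \to ((p3 \land \lnot p3) \to p2))  //  \lnot p1, \lnot (((p5 \leftrightarrow (p5 \land p1)) \land \lnot p4) \to ((p3 \land \lnot p3) \to p2)).
  branch 1 (add p1, (((p5 \leftrightarrow (p5 \land p1)) \land \lnot p4) \to ((p3 \land \lnot p3) \to p2))):
    (((p5 \leftrightarrow (p5 \land p1)) \land \lnot p4) \to ((p3 \land \lnot p3) \to p2)): β-rule — branch into \lnot ((p5 \leftrightarrow (p5 \land p1)) \land \lnot p4)  //  ((p3 \land \lnot p3) \to p2).
      branch 1.1 (add \lnot ((p5 \leftrightarrow (p5 \land p1)) \land \lnot p4)):
        \lnot ((p5 \leftrightarrow (p5 \land p1)) \land \lnot p4): β-rule — branch into \lnot (p5 \leftrightarrow (p5 \land p1))  //  \lnot \lnot p4.
          branch 1.1.1 (add \lnot (p5 \leftrightarrow (p5 \land p1))):
            \lnot (p5 \leftrightarrow (p5 \land p1)): β-rule — branch into p5, \lnot (p5 \land p1)  //  \lnot p5, (p5 \land p1).
              branch 1.1.1.1 (add p5, \lnot (p5 \land p1)):
                \lnot (p5 \land p1): β-rule — branch into \lnot p5  //  \lnot p1.
                  branch 1.1.1.1.1 (add \lnot p5):
                    × closes — contains both p5 and \lnot p5.
                  branch 1.1.1.1.2 (add \lnot p1):
                    × closes — contains both p1 and \lnot p1.
              branch 1.1.1.2 (add \lnot p5, (p5 \land p1)):
                (p5 \land p1): α-rule — add p5, p1.
                × closes — contains both p5 and \lnot p5.
          branch 1.1.2 (add \lnot \lnot p4):
            ○ open, literals {p1=true, p4=true}.
      branch 1.2 (add ((p3 \land \lnot p3) \to p2)):
        ((p3 \land \lnot p3) \to p2): β-rule — branch into \lnot (p3 \land \lnot p3)  //  p2.
          branch 1.2.1 (add \lnot (p3 \land \lnot p3)):
            \lnot (p3 \land \lnot p3): β-rule — branch into \lnot p3  //  \lnot \lnot p3.
              branch 1.2.1.1 (add \lnot p3):
                ○ open, literals {p1=true, p3=false}.
              branch 1.2.1.2 (add \lnot \lnot p3):
                ○ open, literals {p1=true, p3=true}.
          branch 1.2.2 (add p2):
            ○ open, literals {p1=true, p2=true}.
  branch 2 (add \lnot p1, \lnot (((p5 \leftrightarrow (p5 \land p1)) \land \lnot p4) \to ((p3 \land \lnot p3) \to p2))):
    \lnot (((p5 \leftrightarrow (p5 \land p1)) \land \lnot p4) \to ((p3 \land \lnot p3) \to p2)): α-rule — add ((p5 \leftrightarrow (p5 \land p1)) \land \lnot p4), \lnot ((p3 \land \lnot p3) \to p2).
    ((p5 \leftrightarrow (p5 \land p1)) \land \lnot p4): α-rule — add (p5 \leftrightarrow (p5 \land p1)), \lnot p4.
    \lnot ((p3 \land \lnot p3) \to p2): α-rule — add (p3 \land \lnot p3), \lnot p2.
    (p3 \land \lnot p3): α-rule — add p3, \lnot p3.
    × closes — contains both p3 and \lnot p3.
4 branches closed, 4 open.
An open branch gives a satisfying assignment: p1=true, p4=true.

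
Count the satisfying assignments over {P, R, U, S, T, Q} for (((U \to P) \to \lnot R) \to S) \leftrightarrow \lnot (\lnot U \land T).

36

Initial set: {((((U \to P) \to \lnot R) \to S) \leftrightarrow \lnot (\lnot U \land T))}.
((((U \to P) \to \lnot R) \to S) \leftrightarrow \lnot (\lnot U \land T)): β-rule — branch into (((U \to P) \to \lnot R) \to S), \lnot (\lnot U \land T)  //  \lnot (((U \to P) \to \lnot R) \to S), \lnot \lnot (\lnot U \land T).
  branch 1 (add (((U \to P) \to \lnot R) \to S), \lnot (\lnot U \land T)):
    (((U \to P) \to \lnot R) \to S): β-rule — branch into \lnot ((U \to P) \to \lnot R)  //  S.
      branch 1.1 (add \lnot ((U \to P) \to \lnot R)):
        \lnot ((U \to P) \to \lnot R): α-rule — add (U \to P), \lnot \lnot R.
        \lnot (\lnot U \land T): β-rule — branch into \lnot \lnot U  //  \lnot T.
          branch 1.1.1 (add \lnot \lnot U):
            (U \to P): β-rule — branch into \lnot U  //  P.
              branch 1.1.1.1 (add \lnot U):
                × closes — contains both U and \lnot U.
              branch 1.1.1.2 (add P):
                ○ open, literals {P=true, R=true, U=true}.
          branch 1.1.2 (add \lnot T):
            (U \to P): β-rule — branch into \lnot U  //  P.
              branch 1.1.2.1 (add \lnot U):
                ○ open, literals {R=true, T=false, U=false}.
              branch 1.1.2.2 (add P):
                ○ open, literals {P=true, R=true, T=false}.
      branch 1.2 (add S):
        \lnot (\lnot U \land T): β-rule — branch into \lnot \lnot U  //  \lnot T.
          branch 1.2.1 (add \lnot \lnot U):
            ○ open, literals {S=true, U=true}.
          branch 1.2.2 (add \lnot T):
            ○ open, literals {S=true, T=false}.
  branch 2 (add \lnot (((U \to P) \to \lnot R) \to S), \lnot \lnot (\lnot U \land T)):
    \lnot (((U \to P) \to \lnot R) \to S): α-rule — add ((U \to P) \to \lnot R), \lnot S.
    \lnot \lnot (\lnot U \land T): α-rule — add \lnot U, T.
    ((U \to P) \to \lnot R): β-rule — branch into \lnot (U \to P)  //  \lnot R.
      branch 2.1 (add \lnot (U \to P)):
        \lnot (U \to P): α-rule — add U, \lnot P.
        × closes — contains both U and \lnot U.
      branch 2.2 (add \lnot R):
        ○ open, literals {R=false, S=false, T=true, U=false}.
2 branches closed, 6 open.
Each open branch fixes some atoms; the unmentioned ones are free. Counting distinct full assignments: branch {P=true, R=true, U=true} (S, T, Q) contributes 8 new; branch {R=true, T=false, U=false} (P, S, Q) contributes 8 new; branch {P=true, R=true, T=false} (U, S, Q) contributes 0 new; branch {S=true, U=true} (P, R, T, Q) contributes 12 new; branch {S=true, T=false} (P, R, U, Q) contributes 4 new; branch {R=false, S=false, T=true, U=false} (P, Q) contributes 4 new. Total: 36.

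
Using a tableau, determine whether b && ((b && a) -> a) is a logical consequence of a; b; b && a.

Initial set: {T a; T b; T (b && a); F (b && ((b && a) -> a))}.
T (b && a): α-rule — add T b, T a.
F (b && ((b && a) -> a)): β-rule — branch into F b  //  F ((b && a) -> a).
  branch 1 (add F b):
    × closes — contains both b and !b.
  branch 2 (add F ((b && a) -> a)):
    F ((b && a) -> a): α-rule — add T (b && a), F a.
    × closes — contains both a and !a.
All 2 branches close.
Every branch closed, so the premises entail the conclusion.

Yes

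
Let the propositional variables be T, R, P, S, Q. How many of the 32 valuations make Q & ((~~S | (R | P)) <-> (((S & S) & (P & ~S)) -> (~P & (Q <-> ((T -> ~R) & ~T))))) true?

14

Initial set: {T (Q & ((~~S | (R | P)) <-> (((S & S) & (P & ~S)) -> (~P & (Q <-> ((T -> ~R) & ~T))))))}.
T (Q & ((~~S | (R | P)) <-> (((S & S) & (P & ~S)) -> (~P & (Q <-> ((T -> ~R) & ~T)))))): α-rule — add T Q, T ((~~S | (R | P)) <-> (((S & S) & (P & ~S)) -> (~P & (Q <-> ((T -> ~R) & ~T))))).
T ((~~S | (R | P)) <-> (((S & S) & (P & ~S)) -> (~P & (Q <-> ((T -> ~R) & ~T))))): β-rule — branch into T (~~S | (R | P)), T (((S & S) & (P & ~S)) -> (~P & (Q <-> ((T -> ~R) & ~T))))  //  F (~~S | (R | P)), F (((S & S) & (P & ~S)) -> (~P & (Q <-> ((T -> ~R) & ~T)))).
  branch 1 (add T (~~S | (R | P)), T (((S & S) & (P & ~S)) -> (~P & (Q <-> ((T -> ~R) & ~T))))):
    T (~~S | (R | P)): β-rule — branch into T ~~S  //  T (R | P).
      branch 1.1 (add T ~~S):
        T ~~S: drop double negation, giving T S.
        T (((S & S) & (P & ~S)) -> (~P & (Q <-> ((T -> ~R) & ~T)))): β-rule — branch into F ((S & S) & (P & ~S))  //  T (~P & (Q <-> ((T -> ~R) & ~T))).
          branch 1.1.1 (add F ((S & S) & (P & ~S))):
            F ((S & S) & (P & ~S)): β-rule — branch into F (S & S)  //  F (P & ~S).
              branch 1.1.1.1 (add F (S & S)):
                F (S & S): β-rule — branch into F S  //  F S.
                  branch 1.1.1.1.1 (add F S):
                    × closes — contains both S and ~S.
                  branch 1.1.1.1.2 (add F S):
                    × closes — contains both S and ~S.
              branch 1.1.1.2 (add F (P & ~S)):
                F (P & ~S): β-rule — branch into F P  //  F ~S.
                  branch 1.1.1.2.1 (add F P):
                    ○ open, literals {P=0, Q=1, S=1}.
                  branch 1.1.1.2.2 (add F ~S):
                    ○ open, literals {Q=1, S=1}.
          branch 1.1.2 (add T (~P & (Q <-> ((T -> ~R) & ~T)))):
            T (~P & (Q <-> ((T -> ~R) & ~T))): α-rule — add T ~P, T (Q <-> ((T -> ~R) & ~T)).
            T (Q <-> ((T -> ~R) & ~T)): β-rule — branch into T Q, T ((T -> ~R) & ~T)  //  F Q, F ((T -> ~R) & ~T).
              branch 1.1.2.1 (add T Q, T ((T -> ~R) & ~T)):
                T ((T -> ~R) & ~T): α-rule — add T (T -> ~R), T ~T.
                T (T -> ~R): β-rule — branch into F T  //  T ~R.
                  branch 1.1.2.1.1 (add F T):
                    ○ open, literals {P=0, Q=1, S=1, T=0}.
                  branch 1.1.2.1.2 (add T ~R):
                    ○ open, literals {P=0, Q=1, R=0, S=1, T=0}.
              branch 1.1.2.2 (add F Q, F ((T -> ~R) & ~T)):
                × closes — contains both Q and ~Q.
      branch 1.2 (add T (R | P)):
        T (((S & S) & (P & ~S)) -> (~P & (Q <-> ((T -> ~R) & ~T)))): β-rule — branch into F ((S & S) & (P & ~S))  //  T (~P & (Q <-> ((T -> ~R) & ~T))).
          branch 1.2.1 (add F ((S & S) & (P & ~S))):
            T (R | P): β-rule — branch into T R  //  T P.
              branch 1.2.1.1 (add T R):
                F ((S & S) & (P & ~S)): β-rule — branch into F (S & S)  //  F (P & ~S).
                  branch 1.2.1.1.1 (add F (S & S)):
                    F (S & S): β-rule — branch into F S  //  F S.
                      branch 1.2.1.1.1.1 (add F S):
                        ○ open, literals {Q=1, R=1, S=0}.
                      branch 1.2.1.1.1.2 (add F S):
                        ○ open, literals {Q=1, R=1, S=0}.
                  branch 1.2.1.1.2 (add F (P & ~S)):
                    F (P & ~S): β-rule — branch into F P  //  F ~S.
                      branch 1.2.1.1.2.1 (add F P):
                        ○ open, literals {P=0, Q=1, R=1}.
                      branch 1.2.1.1.2.2 (add F ~S):
                        ○ open, literals {Q=1, R=1, S=1}.
              branch 1.2.1.2 (add T P):
                F ((S & S) & (P & ~S)): β-rule — branch into F (S & S)  //  F (P & ~S).
                  branch 1.2.1.2.1 (add F (S & S)):
                    F (S & S): β-rule — branch into F S  //  F S.
                      branch 1.2.1.2.1.1 (add F S):
                        ○ open, literals {P=1, Q=1, S=0}.
                      branch 1.2.1.2.1.2 (add F S):
                        ○ open, literals {P=1, Q=1, S=0}.
                  branch 1.2.1.2.2 (add F (P & ~S)):
                    F (P & ~S): β-rule — branch into F P  //  F ~S.
                      branch 1.2.1.2.2.1 (add F P):
                        × closes — contains both P and ~P.
                      branch 1.2.1.2.2.2 (add F ~S):
                        ○ open, literals {P=1, Q=1, S=1}.
          branch 1.2.2 (add T (~P & (Q <-> ((T -> ~R) & ~T)))):
            T (~P & (Q <-> ((T -> ~R) & ~T))): α-rule — add T ~P, T (Q <-> ((T -> ~R) & ~T)).
            T (R | P): β-rule — branch into T R  //  T P.
              branch 1.2.2.1 (add T R):
                T (Q <-> ((T -> ~R) & ~T)): β-rule — branch into T Q, T ((T -> ~R) & ~T)  //  F Q, F ((T -> ~R) & ~T).
                  branch 1.2.2.1.1 (add T Q, T ((T -> ~R) & ~T)):
                    T ((T -> ~R) & ~T): α-rule — add T (T -> ~R), T ~T.
                    T (T -> ~R): β-rule — branch into F T  //  T ~R.
                      branch 1.2.2.1.1.1 (add F T):
                        ○ open, literals {P=0, Q=1, R=1, T=0}.
                      branch 1.2.2.1.1.2 (add T ~R):
                        × closes — contains both R and ~R.
                  branch 1.2.2.1.2 (add F Q, F ((T -> ~R) & ~T)):
                    × closes — contains both Q and ~Q.
              branch 1.2.2.2 (add T P):
                × closes — contains both P and ~P.
  branch 2 (add F (~~S | (R | P)), F (((S & S) & (P & ~S)) -> (~P & (Q <-> ((T -> ~R) & ~T))))):
    F (~~S | (R | P)): α-rule — add F ~~S, F (R | P).
    F (((S & S) & (P & ~S)) -> (~P & (Q <-> ((T -> ~R) & ~T)))): α-rule — add T ((S & S) & (P & ~S)), F (~P & (Q <-> ((T -> ~R) & ~T))).
    F ~~S: drop double negation, giving F S.
    F (R | P): α-rule — add F R, F P.
    T ((S & S) & (P & ~S)): α-rule — add T (S & S), T (P & ~S).
    T (S & S): α-rule — add T S, T S.
    × closes — contains both S and ~S.
8 branches closed, 12 open.
Each open branch fixes some atoms; the unmentioned ones are free. Counting distinct full assignments: branch {P=0, Q=1, S=1} (T, R) contributes 4 new; branch {Q=1, S=1} (T, R, P) contributes 4 new; branch {P=0, Q=1, S=1, T=0} (R) contributes 0 new; branch {P=0, Q=1, R=0, S=1, T=0} (none free) contributes 0 new; branch {Q=1, R=1, S=0} (T, P) contributes 4 new; branch {Q=1, R=1, S=0} (T, P) contributes 0 new; branch {P=0, Q=1, R=1} (T, S) contributes 0 new; branch {Q=1, R=1, S=1} (T, P) contributes 0 new; branch {P=1, Q=1, S=0} (T, R) contributes 2 new; branch {P=1, Q=1, S=0} (T, R) contributes 0 new; branch {P=1, Q=1, S=1} (T, R) contributes 0 new; branch {P=0, Q=1, R=1, T=0} (S) contributes 0 new. Total: 14.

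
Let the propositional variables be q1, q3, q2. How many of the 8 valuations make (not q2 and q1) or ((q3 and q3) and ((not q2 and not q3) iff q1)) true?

Initial set: {T ((not q2 and q1) or ((q3 and q3) and ((not q2 and not q3) iff q1)))}.
T ((not q2 and q1) or ((q3 and q3) and ((not q2 and not q3) iff q1))): β-rule — branch into T (not q2 and q1)  //  T ((q3 and q3) and ((not q2 and not q3) iff q1)).
  branch 1 (add T (not q2 and q1)):
    T (not q2 and q1): α-rule — add T not q2, T q1.
    ○ open, literals {q1=T, q2=F}.
  branch 2 (add T ((q3 and q3) and ((not q2 and not q3) iff q1))):
    T ((q3 and q3) and ((not q2 and not q3) iff q1)): α-rule — add T (q3 and q3), T ((not q2 and not q3) iff q1).
    T (q3 and q3): α-rule — add T q3, T q3.
    T ((not q2 and not q3) iff q1): β-rule — branch into T (not q2 and not q3), T q1  //  F (not q2 and not q3), F q1.
      branch 2.1 (add T (not q2 and not q3), T q1):
        T (not q2 and not q3): α-rule — add T not q2, T not q3.
        × closes — contains both q3 and not q3.
      branch 2.2 (add F (not q2 and not q3), F q1):
        F (not q2 and not q3): β-rule — branch into F not q2  //  F not q3.
          branch 2.2.1 (add F not q2):
            ○ open, literals {q1=F, q2=T, q3=T}.
          branch 2.2.2 (add F not q3):
            ○ open, literals {q1=F, q3=T}.
1 branch closed, 3 open.
Each open branch fixes some atoms; the unmentioned ones are free. Counting distinct full assignments: branch {q1=T, q2=F} (q3) contributes 2 new; branch {q1=F, q2=T, q3=T} (none free) contributes 1 new; branch {q1=F, q3=T} (q2) contributes 1 new. Total: 4.

4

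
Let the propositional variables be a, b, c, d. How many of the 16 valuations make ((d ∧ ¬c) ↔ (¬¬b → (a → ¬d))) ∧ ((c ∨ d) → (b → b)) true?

Initial set: {(((d ∧ ¬c) ↔ (¬¬b → (a → ¬d))) ∧ ((c ∨ d) → (b → b)))}.
(((d ∧ ¬c) ↔ (¬¬b → (a → ¬d))) ∧ ((c ∨ d) → (b → b))): α-rule — add ((d ∧ ¬c) ↔ (¬¬b → (a → ¬d))), ((c ∨ d) → (b → b)).
((d ∧ ¬c) ↔ (¬¬b → (a → ¬d))): β-rule — branch into (d ∧ ¬c), (¬¬b → (a → ¬d))  //  ¬(d ∧ ¬c), ¬(¬¬b → (a → ¬d)).
  branch 1 (add (d ∧ ¬c), (¬¬b → (a → ¬d))):
    (d ∧ ¬c): α-rule — add d, ¬c.
    ((c ∨ d) → (b → b)): β-rule — branch into ¬(c ∨ d)  //  (b → b).
      branch 1.1 (add ¬(c ∨ d)):
        ¬(c ∨ d): α-rule — add ¬c, ¬d.
        × closes — contains both d and ¬d.
      branch 1.2 (add (b → b)):
        (¬¬b → (a → ¬d)): β-rule — branch into ¬¬¬b  //  (a → ¬d).
          branch 1.2.1 (add ¬¬¬b):
            ¬¬¬b: drop double negation, giving ¬b.
            (b → b): β-rule — branch into ¬b  //  b.
              branch 1.2.1.1 (add ¬b):
                ○ open, literals {b=0, c=0, d=1}.
              branch 1.2.1.2 (add b):
                × closes — contains both b and ¬b.
          branch 1.2.2 (add (a → ¬d)):
            (b → b): β-rule — branch into ¬b  //  b.
              branch 1.2.2.1 (add ¬b):
                (a → ¬d): β-rule — branch into ¬a  //  ¬d.
                  branch 1.2.2.1.1 (add ¬a):
                    ○ open, literals {a=0, b=0, c=0, d=1}.
                  branch 1.2.2.1.2 (add ¬d):
                    × closes — contains both d and ¬d.
              branch 1.2.2.2 (add b):
                (a → ¬d): β-rule — branch into ¬a  //  ¬d.
                  branch 1.2.2.2.1 (add ¬a):
                    ○ open, literals {a=0, b=1, c=0, d=1}.
                  branch 1.2.2.2.2 (add ¬d):
                    × closes — contains both d and ¬d.
  branch 2 (add ¬(d ∧ ¬c), ¬(¬¬b → (a → ¬d))):
    ¬(¬¬b → (a → ¬d)): α-rule — add ¬¬b, ¬(a → ¬d).
    ¬¬b: drop double negation, giving b.
    ¬(a → ¬d): α-rule — add a, ¬¬d.
    ((c ∨ d) → (b → b)): β-rule — branch into ¬(c ∨ d)  //  (b → b).
      branch 2.1 (add ¬(c ∨ d)):
        ¬(c ∨ d): α-rule — add ¬c, ¬d.
        × closes — contains both d and ¬d.
      branch 2.2 (add (b → b)):
        ¬(d ∧ ¬c): β-rule — branch into ¬d  //  ¬¬c.
          branch 2.2.1 (add ¬d):
            × closes — contains both d and ¬d.
          branch 2.2.2 (add ¬¬c):
            (b → b): β-rule — branch into ¬b  //  b.
              branch 2.2.2.1 (add ¬b):
                × closes — contains both b and ¬b.
              branch 2.2.2.2 (add b):
                ○ open, literals {a=1, b=1, c=1, d=1}.
7 branches closed, 4 open.
Each open branch fixes some atoms; the unmentioned ones are free. Counting distinct full assignments: branch {b=0, c=0, d=1} (a) contributes 2 new; branch {a=0, b=0, c=0, d=1} (none free) contributes 0 new; branch {a=0, b=1, c=0, d=1} (none free) contributes 1 new; branch {a=1, b=1, c=1, d=1} (none free) contributes 1 new. Total: 4.

4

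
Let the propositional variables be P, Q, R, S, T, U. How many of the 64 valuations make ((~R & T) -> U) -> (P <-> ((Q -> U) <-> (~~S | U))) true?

Initial set: {(((~R & T) -> U) -> (P <-> ((Q -> U) <-> (~~S | U))))}.
(((~R & T) -> U) -> (P <-> ((Q -> U) <-> (~~S | U)))): β-rule — branch into ~((~R & T) -> U)  //  (P <-> ((Q -> U) <-> (~~S | U))).
  branch 1 (add ~((~R & T) -> U)):
    ~((~R & T) -> U): α-rule — add (~R & T), ~U.
    (~R & T): α-rule — add ~R, T.
    ○ open, literals {R=F, T=T, U=F}.
  branch 2 (add (P <-> ((Q -> U) <-> (~~S | U)))):
    (P <-> ((Q -> U) <-> (~~S | U))): β-rule — branch into P, ((Q -> U) <-> (~~S | U))  //  ~P, ~((Q -> U) <-> (~~S | U)).
      branch 2.1 (add P, ((Q -> U) <-> (~~S | U))):
        ((Q -> U) <-> (~~S | U)): β-rule — branch into (Q -> U), (~~S | U)  //  ~(Q -> U), ~(~~S | U).
          branch 2.1.1 (add (Q -> U), (~~S | U)):
            (Q -> U): β-rule — branch into ~Q  //  U.
              branch 2.1.1.1 (add ~Q):
                (~~S | U): β-rule — branch into ~~S  //  U.
                  branch 2.1.1.1.1 (add ~~S):
                    ~~S: drop double negation, giving S.
                    ○ open, literals {P=T, Q=F, S=T}.
                  branch 2.1.1.1.2 (add U):
                    ○ open, literals {P=T, Q=F, U=T}.
              branch 2.1.1.2 (add U):
                (~~S | U): β-rule — branch into ~~S  //  U.
                  branch 2.1.1.2.1 (add ~~S):
                    ~~S: drop double negation, giving S.
                    ○ open, literals {P=T, S=T, U=T}.
                  branch 2.1.1.2.2 (add U):
                    ○ open, literals {P=T, U=T}.
          branch 2.1.2 (add ~(Q -> U), ~(~~S | U)):
            ~(Q -> U): α-rule — add Q, ~U.
            ~(~~S | U): α-rule — add ~~~S, ~U.
            ~~~S: drop double negation, giving ~S.
            ○ open, literals {P=T, Q=T, S=F, U=F}.
      branch 2.2 (add ~P, ~((Q -> U) <-> (~~S | U))):
        ~((Q -> U) <-> (~~S | U)): β-rule — branch into (Q -> U), ~(~~S | U)  //  ~(Q -> U), (~~S | U).
          branch 2.2.1 (add (Q -> U), ~(~~S | U)):
            ~(~~S | U): α-rule — add ~~~S, ~U.
            ~~~S: drop double negation, giving ~S.
            (Q -> U): β-rule — branch into ~Q  //  U.
              branch 2.2.1.1 (add ~Q):
                ○ open, literals {P=F, Q=F, S=F, U=F}.
              branch 2.2.1.2 (add U):
                × closes — contains both U and ~U.
          branch 2.2.2 (add ~(Q -> U), (~~S | U)):
            ~(Q -> U): α-rule — add Q, ~U.
            (~~S | U): β-rule — branch into ~~S  //  U.
              branch 2.2.2.1 (add ~~S):
                ~~S: drop double negation, giving S.
                ○ open, literals {P=F, Q=T, S=T, U=F}.
              branch 2.2.2.2 (add U):
                × closes — contains both U and ~U.
2 branches closed, 8 open.
Each open branch fixes some atoms; the unmentioned ones are free. Counting distinct full assignments: branch {R=F, T=T, U=F} (P, Q, S) contributes 8 new; branch {P=T, Q=F, S=T} (R, T, U) contributes 7 new; branch {P=T, Q=F, U=T} (R, S, T) contributes 4 new; branch {P=T, S=T, U=T} (Q, R, T) contributes 4 new; branch {P=T, U=T} (Q, R, S, T) contributes 4 new; branch {P=T, Q=T, S=F, U=F} (R, T) contributes 3 new; branch {P=F, Q=F, S=F, U=F} (R, T) contributes 3 new; branch {P=F, Q=T, S=T, U=F} (R, T) contributes 3 new. Total: 36.

36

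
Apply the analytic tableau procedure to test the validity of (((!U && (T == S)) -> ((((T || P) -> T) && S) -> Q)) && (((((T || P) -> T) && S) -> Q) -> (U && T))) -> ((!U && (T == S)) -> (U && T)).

Valid

Assume the negation and expand:
Initial set: {F ((((!U && (T == S)) -> ((((T || P) -> T) && S) -> Q)) && (((((T || P) -> T) && S) -> Q) -> (U && T))) -> ((!U && (T == S)) -> (U && T)))}.
F ((((!U && (T == S)) -> ((((T || P) -> T) && S) -> Q)) && (((((T || P) -> T) && S) -> Q) -> (U && T))) -> ((!U && (T == S)) -> (U && T))): α-rule — add T (((!U && (T == S)) -> ((((T || P) -> T) && S) -> Q)) && (((((T || P) -> T) && S) -> Q) -> (U && T))), F ((!U && (T == S)) -> (U && T)).
T (((!U && (T == S)) -> ((((T || P) -> T) && S) -> Q)) && (((((T || P) -> T) && S) -> Q) -> (U && T))): α-rule — add T ((!U && (T == S)) -> ((((T || P) -> T) && S) -> Q)), T (((((T || P) -> T) && S) -> Q) -> (U && T)).
F ((!U && (T == S)) -> (U && T)): α-rule — add T (!U && (T == S)), F (U && T).
T (!U && (T == S)): α-rule — add T !U, T (T == S).
T ((!U && (T == S)) -> ((((T || P) -> T) && S) -> Q)): β-rule — branch into F (!U && (T == S))  //  T ((((T || P) -> T) && S) -> Q).
  branch 1 (add F (!U && (T == S))):
    T (((((T || P) -> T) && S) -> Q) -> (U && T)): β-rule — branch into F ((((T || P) -> T) && S) -> Q)  //  T (U && T).
      branch 1.1 (add F ((((T || P) -> T) && S) -> Q)):
        F ((((T || P) -> T) && S) -> Q): α-rule — add T (((T || P) -> T) && S), F Q.
        T (((T || P) -> T) && S): α-rule — add T ((T || P) -> T), T S.
        F (U && T): β-rule — branch into F U  //  F T.
          branch 1.1.1 (add F U):
            T (T == S): β-rule — branch into T T, T S  //  F T, F S.
              branch 1.1.1.1 (add T T, T S):
                F (!U && (T == S)): β-rule — branch into F !U  //  F (T == S).
                  branch 1.1.1.1.1 (add F !U):
                    × closes — contains both U and !U.
                  branch 1.1.1.1.2 (add F (T == S)):
                    T ((T || P) -> T): β-rule — branch into F (T || P)  //  T T.
                      branch 1.1.1.1.2.1 (add F (T || P)):
                        F (T || P): α-rule — add F T, F P.
                        × closes — contains both T and !T.
                      branch 1.1.1.1.2.2 (add T T):
                        F (T == S): β-rule — branch into T T, F S  //  F T, T S.
                          branch 1.1.1.1.2.2.1 (add T T, F S):
                            × closes — contains both S and !S.
                          branch 1.1.1.1.2.2.2 (add F T, T S):
                            × closes — contains both T and !T.
              branch 1.1.1.2 (add F T, F S):
                × closes — contains both S and !S.
          branch 1.1.2 (add F T):
            T (T == S): β-rule — branch into T T, T S  //  F T, F S.
              branch 1.1.2.1 (add T T, T S):
                × closes — contains both T and !T.
              branch 1.1.2.2 (add F T, F S):
                × closes — contains both S and !S.
      branch 1.2 (add T (U && T)):
        T (U && T): α-rule — add T U, T T.
        × closes — contains both U and !U.
  branch 2 (add T ((((T || P) -> T) && S) -> Q)):
    T (((((T || P) -> T) && S) -> Q) -> (U && T)): β-rule — branch into F ((((T || P) -> T) && S) -> Q)  //  T (U && T).
      branch 2.1 (add F ((((T || P) -> T) && S) -> Q)):
        F ((((T || P) -> T) && S) -> Q): α-rule — add T (((T || P) -> T) && S), F Q.
        T (((T || P) -> T) && S): α-rule — add T ((T || P) -> T), T S.
        F (U && T): β-rule — branch into F U  //  F T.
          branch 2.1.1 (add F U):
            T (T == S): β-rule — branch into T T, T S  //  F T, F S.
              branch 2.1.1.1 (add T T, T S):
                T ((((T || P) -> T) && S) -> Q): β-rule — branch into F (((T || P) -> T) && S)  //  T Q.
                  branch 2.1.1.1.1 (add F (((T || P) -> T) && S)):
                    T ((T || P) -> T): β-rule — branch into F (T || P)  //  T T.
                      branch 2.1.1.1.1.1 (add F (T || P)):
                        F (T || P): α-rule — add F T, F P.
                        × closes — contains both T and !T.
                      branch 2.1.1.1.1.2 (add T T):
                        F (((T || P) -> T) && S): β-rule — branch into F ((T || P) -> T)  //  F S.
                          branch 2.1.1.1.1.2.1 (add F ((T || P) -> T)):
                            F ((T || P) -> T): α-rule — add T (T || P), F T.
                            × closes — contains both T and !T.
                          branch 2.1.1.1.1.2.2 (add F S):
                            × closes — contains both S and !S.
                  branch 2.1.1.1.2 (add T Q):
                    × closes — contains both Q and !Q.
              branch 2.1.1.2 (add F T, F S):
                × closes — contains both S and !S.
          branch 2.1.2 (add F T):
            T (T == S): β-rule — branch into T T, T S  //  F T, F S.
              branch 2.1.2.1 (add T T, T S):
                × closes — contains both T and !T.
              branch 2.1.2.2 (add F T, F S):
                × closes — contains both S and !S.
      branch 2.2 (add T (U && T)):
        T (U && T): α-rule — add T U, T T.
        × closes — contains both U and !U.
All 16 branches close.
Every branch closed, so the negation is unsatisfiable and the formula is valid.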